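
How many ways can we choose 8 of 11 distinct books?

C(11,8) = 11!/(8! x (11-8)!).

Final answer: C(11,8) = 165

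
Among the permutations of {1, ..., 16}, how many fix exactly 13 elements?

Choose which 13 elements are fixed: C(16,13) = 560.
Derange the remaining 3 using D(j) = (j-1)(D(j-1) + D(j-2)), D(0)=1, D(1)=0: D(2)=1, D(3)=2.
Total: 560 x 2.

Final answer: C(16,13) D(3) = 1120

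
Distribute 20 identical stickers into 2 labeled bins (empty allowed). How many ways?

Stars and bars: C(n+k-1, k-1) = C(21,1).

Final answer: C(21,1) = 21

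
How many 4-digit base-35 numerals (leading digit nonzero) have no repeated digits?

The leading digit has 34 choices (anything but zero); the next has 34 (anything but the first), then 33, and so on, one fewer each time.
Total: 34 x 34 x 33 x 32.

Final answer: 1220736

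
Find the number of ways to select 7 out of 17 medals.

C(17,7) = 17!/(7! x 10!).

Final answer: \binom{17}{7} = 19448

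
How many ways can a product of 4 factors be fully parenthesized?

This is a standard Catalan-number count: the answer is C_n. Here n = 4 - 1 = 3.
C_n = C(2n,n)/(n+1), so C_{3} = C(6,3)/4 = 20/4.

Final answer: C_{3} = 5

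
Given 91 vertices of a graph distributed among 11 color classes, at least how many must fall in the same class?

By pigeonhole with 91 objects and 11 categories: ceiling(91/11).

Final answer: 9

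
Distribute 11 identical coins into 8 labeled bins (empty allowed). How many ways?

Stars and bars: C(n+k-1, k-1) = C(18,7).

Final answer: C(18,7) = 31824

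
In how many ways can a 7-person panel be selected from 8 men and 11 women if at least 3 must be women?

Sum over valid woman counts:
C(11,3)C(8,4) = 11550
C(11,4)C(8,3) = 18480
C(11,5)C(8,2) = 12936
C(11,6)C(8,1) = 3696
C(11,7)C(8,0) = 330
Total: 11550 + 18480 + 12936 + 3696 + 330.

Final answer: 46992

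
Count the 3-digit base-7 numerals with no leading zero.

In base 7, the leading digit has 6 choices (1..6); each of the remaining 2 digits has 7 choices.
Total: 6 x 7^2.

Final answer: 294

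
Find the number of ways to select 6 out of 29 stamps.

C(29,6) = 29!/(6! x 23!).

Final answer: \binom{29}{6} = 475020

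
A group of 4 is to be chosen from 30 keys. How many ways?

C(30,4) = 30!/(4! x 26!).

Final answer: \binom{30}{4} = 27405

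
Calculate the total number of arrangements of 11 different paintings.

The number of ways to arrange 11 distinct objects is 11!.

Final answer: 11! = 39916800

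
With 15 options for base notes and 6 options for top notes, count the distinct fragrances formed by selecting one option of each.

By the multiplication principle: 15 x 6.

Final answer: 90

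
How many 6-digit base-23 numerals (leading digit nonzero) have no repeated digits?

The leading digit has 22 choices (anything but zero); the next has 22 (anything but the first), then 21, and so on, one fewer each time.
Total: 22 x 22 x 21 x 20 x 19 x 18.

Final answer: 69521760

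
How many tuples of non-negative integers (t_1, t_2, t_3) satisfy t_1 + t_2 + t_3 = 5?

Stars and bars with 5 stars and 2 bars:
C(5+3-1, 3-1) = C(7,2).

Final answer: C(7,2) = 21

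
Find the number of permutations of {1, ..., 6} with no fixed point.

Use the recurrence D(n) = (n-1)(D(n-1) + D(n-2)) with D(0)=1, D(1)=0.
D(2) = 1 x (0 + 1) = 1
D(3) = 2 x (1 + 0) = 2
D(4) = 3 x (2 + 1) = 9
D(5) = 4 x (9 + 2) = 44
D(6) = 5 x (D(5) + D(4)) = 5 x (44 + 9)

Final answer: D(6) = 265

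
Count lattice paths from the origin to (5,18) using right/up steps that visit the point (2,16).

Paths (0,0)->(2,16): C(18,16) = 153.
Paths (2,16)->(5,18): C(5,2) = 10.
By multiplication principle: 153 x 10.

Final answer: 1530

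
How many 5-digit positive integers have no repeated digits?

First digit: 9 (not 0). Second: 9 (not first). Third: 8, etc.
Total: 9 x 9 x 8 x 7 x 6.

Final answer: 27216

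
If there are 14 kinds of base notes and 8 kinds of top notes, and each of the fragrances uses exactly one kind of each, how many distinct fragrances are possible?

By the multiplication principle: 14 x 8.

Final answer: 112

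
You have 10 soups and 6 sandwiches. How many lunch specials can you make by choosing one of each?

By the multiplication principle: 10 x 6.

Final answer: 60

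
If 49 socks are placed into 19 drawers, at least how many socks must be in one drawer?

By the pigeonhole principle: ceiling(49/19).

Final answer: 3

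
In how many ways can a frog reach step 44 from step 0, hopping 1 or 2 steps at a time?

Condition on the final move: it is a 1-step (f(n-1) ways to get there) or a 2-step (f(n-2) ways), so f(n) = f(n-1) + f(n-2), with f(1)=1, f(2)=2.
Iterating the recurrence: f(1)=1, f(2)=2, f(3)=3, f(4)=5, f(5)=8, f(6)=13, f(7)=21, f(8)=34, f(9)=55, f(10)=89, f(11)=144, f(12)=233, f(13)=377, f(14)=610, f(15)=987, f(16)=1597, f(17)=2584, f(18)=4181, f(19)=6765, f(20)=10946, f(21)=17711, f(22)=28657, f(23)=46368, f(24)=75025, f(25)=121393, f(26)=196418, f(27)=317811, f(28)=514229, f(29)=832040, f(30)=1346269, f(31)=2178309, f(32)=3524578, f(33)=5702887, f(34)=9227465, f(35)=14930352, f(36)=24157817, f(37)=39088169, f(38)=63245986, f(39)=102334155, f(40)=165580141, f(41)=267914296, f(42)=433494437, f(43)=701408733, f(44)=1134903170.

Final answer: 1134903170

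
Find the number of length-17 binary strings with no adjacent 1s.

Let a(n) count valid strings. If the last bit is 0 the prefix is any valid string of length n-1; if it is 1 the string must end in 01 with a valid prefix of length n-2. So a(n) = a(n-1) + a(n-2), a(1)=2, a(2)=3.
Building up term by term: a(1)=2, a(2)=3, a(3)=5, a(4)=8, a(5)=13, a(6)=21, a(7)=34, a(8)=55, a(9)=89, a(10)=144, a(11)=233, a(12)=377, a(13)=610, a(14)=987, a(15)=1597, a(16)=2584, a(17)=4181.

Final answer: 4181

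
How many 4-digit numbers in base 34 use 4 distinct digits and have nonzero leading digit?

First digit: 33 (nonzero). Second: 33 (not first). Third: 32, etc.
Total: 33 x 33 x 32 x 31.

Final answer: 1080288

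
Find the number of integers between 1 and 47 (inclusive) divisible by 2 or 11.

Multiples of 2: 23. Multiples of 11: 4. Of both (lcm=22): 2.
By inclusion-exclusion: 23 + 4 - 2.

Final answer: 25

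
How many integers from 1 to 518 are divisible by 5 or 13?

Multiples of 5: 103. Multiples of 13: 39. Of both (lcm=65): 7.
By inclusion-exclusion: 103 + 39 - 7.

Final answer: 135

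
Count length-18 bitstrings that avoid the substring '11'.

A valid string ends in 0 (append to any length-(n-1) valid string) or in 01 (append to any length-(n-2) valid string), so a(n) = a(n-1) + a(n-2) with a(1)=2, a(2)=3.
Building up term by term: a(1)=2, a(2)=3, a(3)=5, a(4)=8, a(5)=13, a(6)=21, a(7)=34, a(8)=55, a(9)=89, a(10)=144, a(11)=233, a(12)=377, a(13)=610, a(14)=987, a(15)=1597, a(16)=2584, a(17)=4181, a(18)=6765.

Final answer: 6765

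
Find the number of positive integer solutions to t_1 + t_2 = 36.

Substitute t'_i = t_i - 1 (so t'_i >= 0). Then sum t'_i = 36 - 2 = 34.
Stars and bars: C(34+2-1, 2-1) = C(35,1).

Final answer: C(35,1) = 35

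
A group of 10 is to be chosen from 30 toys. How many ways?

C(30,10) = 30!/(10! x 20!).

Final answer: \binom{30}{10} = 30045015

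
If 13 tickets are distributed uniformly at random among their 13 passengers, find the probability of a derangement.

Derangements satisfy D(n) = (n-1)(D(n-1) + D(n-2)), starting from D(0)=1, D(1)=0.
Building up: D(2)=1, D(3)=2, D(4)=9, D(5)=44, D(6)=265, D(7)=1854, D(8)=14833, D(9)=133496, D(10)=1334961, D(11)=14684570, D(12)=176214841, D(13)=2290792932.
Total arrangements: 13! = 6227020800.
Probability = D(13)/13! = 63633137/172972800.

Final answer: D(13)/13! = 2290792932/6227020800 = 0.367879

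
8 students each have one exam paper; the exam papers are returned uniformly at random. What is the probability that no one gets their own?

Use the recurrence D(n) = (n-1)(D(n-1) + D(n-2)) with D(0)=1, D(1)=0.
Building up: D(2)=1, D(3)=2, D(4)=9, D(5)=44, D(6)=265, D(7)=1854, D(8)=14833.
Total arrangements: 8! = 40320.
Probability = D(8)/8! = 2119/5760.

Final answer: D(8)/8! = 14833/40320 = 0.367882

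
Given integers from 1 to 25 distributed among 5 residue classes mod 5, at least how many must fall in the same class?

By pigeonhole with 25 objects and 5 categories: ceiling(25/5).

Final answer: 5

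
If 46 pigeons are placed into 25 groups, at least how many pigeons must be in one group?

By the pigeonhole principle: ceiling(46/25).

Final answer: 2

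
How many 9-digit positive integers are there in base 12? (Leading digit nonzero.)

In base 12, the leading digit has 11 choices (1..11); each of the remaining 8 digits has 12 choices.
Total: 11 x 12^8.

Final answer: 4729798656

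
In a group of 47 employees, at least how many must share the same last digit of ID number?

There are 10 possible values for last digit of ID number. With 47 employees and 10 categories, by pigeonhole: ceiling(47/10).

Final answer: 5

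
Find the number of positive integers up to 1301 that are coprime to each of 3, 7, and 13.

|div by 3|=433, |div by 7|=185, |div by 13|=100.
|div by 3&7|=61, |div by 3&13|=33, |div by 7&13|=14, |div by all|=4.
By inclusion-exclusion, divisible by at least one: 433+185+100-61-33-14+4 = 614.
Not divisible by any: 1301 - 614.

Final answer: 687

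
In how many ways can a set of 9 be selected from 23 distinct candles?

C(23,9) = 23!/(9! x 14!).

Final answer: \binom{23}{9} = 817190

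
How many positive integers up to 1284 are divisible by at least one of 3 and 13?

Multiples of 3: 428. Multiples of 13: 98. Of both (lcm=39): 32.
By inclusion-exclusion: 428 + 98 - 32.

Final answer: 494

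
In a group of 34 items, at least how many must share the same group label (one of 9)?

There are 9 possible values for group label (one of 9). With 34 items and 9 categories, by pigeonhole: ceiling(34/9).

Final answer: 4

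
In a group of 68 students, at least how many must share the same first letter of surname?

There are 26 possible values for first letter of surname. With 68 students and 26 categories, by pigeonhole: ceiling(68/26).

Final answer: 3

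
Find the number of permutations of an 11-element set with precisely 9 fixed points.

Choose which 9 elements are fixed: C(11,9) = 55.
Derange the remaining 2 using D(j) = (j-1)(D(j-1) + D(j-2)), D(0)=1, D(1)=0: D(2)=1.
Total: 55 x 1.

Final answer: C(11,9) D(2) = 55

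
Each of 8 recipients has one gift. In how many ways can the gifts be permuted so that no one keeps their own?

Derangements satisfy D(n) = (n-1)(D(n-1) + D(n-2)), starting from D(0)=1, D(1)=0.
D(2) = 1 x (0 + 1) = 1
D(3) = 2 x (1 + 0) = 2
D(4) = 3 x (2 + 1) = 9
D(5) = 4 x (9 + 2) = 44
D(6) = 5 x (44 + 9) = 265
D(7) = 6 x (265 + 44) = 1854
D(8) = 7 x (D(7) + D(6)) = 7 x (1854 + 265)

Final answer: D(8) = 14833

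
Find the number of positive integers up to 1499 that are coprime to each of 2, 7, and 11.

|div by 2|=749, |div by 7|=214, |div by 11|=136.
|div by 2&7|=107, |div by 2&11|=68, |div by 7&11|=19, |div by all|=9.
By inclusion-exclusion, divisible by at least one: 749+214+136-107-68-19+9 = 914.
Not divisible by any: 1499 - 914.

Final answer: 585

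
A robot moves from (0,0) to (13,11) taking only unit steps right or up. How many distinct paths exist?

Each path has 13 right steps and 11 up steps in some order (24 steps total).
Choose which 11 of the 24 steps are up: C(24,11).

Final answer: C(24,11) = 2496144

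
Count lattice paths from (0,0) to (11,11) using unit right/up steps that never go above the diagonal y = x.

Total monotonic paths to (11,11): C(22,11) = 705432.
By the reflection principle, paths that go above the diagonal number C(22,12) = 646646.
Valid Dyck paths: 705432 - 646646.
(Check: C(22,11) - C(22,12) = C(22,11)/12, the Catalan number C_{11}.)

Final answer: C_{11} = 58786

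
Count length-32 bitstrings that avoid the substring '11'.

A valid string ends in 0 (append to any length-(n-1) valid string) or in 01 (append to any length-(n-2) valid string), so a(n) = a(n-1) + a(n-2) with a(1)=2, a(2)=3.
Computing successive values: a(1)=2, a(2)=3, a(3)=5, a(4)=8, a(5)=13, a(6)=21, a(7)=34, a(8)=55, a(9)=89, a(10)=144, a(11)=233, a(12)=377, a(13)=610, a(14)=987, a(15)=1597, a(16)=2584, a(17)=4181, a(18)=6765, a(19)=10946, a(20)=17711, a(21)=28657, a(22)=46368, a(23)=75025, a(24)=121393, a(25)=196418, a(26)=317811, a(27)=514229, a(28)=832040, a(29)=1346269, a(30)=2178309, a(31)=3524578, a(32)=5702887.

Final answer: 5702887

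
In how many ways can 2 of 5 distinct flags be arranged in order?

P(5,2) = 5!/(5-2)! = 5!/3!.

Final answer: P(5,2) = 20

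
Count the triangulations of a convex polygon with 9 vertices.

The structures are counted by the Catalan number C_n. Here n = 9 - 2 = 7.
C_n = C(2n,n)/(n+1), so C_{7} = C(14,7)/8 = 3432/8.

Final answer: C_{7} = 429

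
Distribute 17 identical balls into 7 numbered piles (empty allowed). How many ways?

Stars and bars: C(n+k-1, k-1) = C(23,6).

Final answer: C(23,6) = 100947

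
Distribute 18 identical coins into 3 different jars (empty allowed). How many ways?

Stars and bars: C(n+k-1, k-1) = C(20,2).

Final answer: C(20,2) = 190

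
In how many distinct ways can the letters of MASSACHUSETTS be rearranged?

Letters (A:2, C:1, E:1, H:1, M:1, S:4, T:2, U:1). Total letters: 13.
Permutations = 13!/(4! x 2! x 2!).

Final answer: 64864800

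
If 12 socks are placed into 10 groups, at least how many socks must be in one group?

By the pigeonhole principle: ceiling(12/10).

Final answer: 2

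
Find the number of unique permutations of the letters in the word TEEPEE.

Letters (E:4, P:1, T:1). Total letters: 6.
Permutations = 6!/(4!).

Final answer: 30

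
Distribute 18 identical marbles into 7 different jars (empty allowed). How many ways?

Stars and bars: C(n+k-1, k-1) = C(24,6).

Final answer: C(24,6) = 134596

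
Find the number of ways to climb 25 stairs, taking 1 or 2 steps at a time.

Condition on the final move: it is a 1-step (f(n-1) ways to get there) or a 2-step (f(n-2) ways), so f(n) = f(n-1) + f(n-2), with f(1)=1, f(2)=2.
Building up term by term: f(1)=1, f(2)=2, f(3)=3, f(4)=5, f(5)=8, f(6)=13, f(7)=21, f(8)=34, f(9)=55, f(10)=89, f(11)=144, f(12)=233, f(13)=377, f(14)=610, f(15)=987, f(16)=1597, f(17)=2584, f(18)=4181, f(19)=6765, f(20)=10946, f(21)=17711, f(22)=28657, f(23)=46368, f(24)=75025, f(25)=121393.

Final answer: 121393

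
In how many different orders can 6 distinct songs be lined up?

The number of ways to arrange 6 distinct objects is 6!.

Final answer: 6! = 720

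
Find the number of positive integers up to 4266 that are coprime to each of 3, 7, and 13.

|div by 3|=1422, |div by 7|=609, |div by 13|=328.
|div by 3&7|=203, |div by 3&13|=109, |div by 7&13|=46, |div by all|=15.
By inclusion-exclusion, divisible by at least one: 1422+609+328-203-109-46+15 = 2016.
Not divisible by any: 4266 - 2016.

Final answer: 2250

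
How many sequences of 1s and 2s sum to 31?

Let f(n) count the ways. The last step is size 1 or 2, so f(n) = f(n-1) + f(n-2) with f(1)=1, f(2)=2.
Iterating the recurrence: f(1)=1, f(2)=2, f(3)=3, f(4)=5, f(5)=8, f(6)=13, f(7)=21, f(8)=34, f(9)=55, f(10)=89, f(11)=144, f(12)=233, f(13)=377, f(14)=610, f(15)=987, f(16)=1597, f(17)=2584, f(18)=4181, f(19)=6765, f(20)=10946, f(21)=17711, f(22)=28657, f(23)=46368, f(24)=75025, f(25)=121393, f(26)=196418, f(27)=317811, f(28)=514229, f(29)=832040, f(30)=1346269, f(31)=2178309.

Final answer: 2178309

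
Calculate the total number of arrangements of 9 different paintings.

The number of ways to arrange 9 distinct objects is 9!.

Final answer: 9! = 362880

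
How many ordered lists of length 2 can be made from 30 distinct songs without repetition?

P(30,2) = 30!/(30-2)! = 30!/28!.

Final answer: P(30,2) = 870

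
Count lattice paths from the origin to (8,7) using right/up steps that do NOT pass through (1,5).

Total paths to (8,7): C(15,7) = 6435.
Paths through (1,5): C(6,5) x C(9,2) = 216.
Avoiding (1,5): 6435 - 216.

Final answer: 6219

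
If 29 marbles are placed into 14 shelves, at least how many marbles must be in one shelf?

By the pigeonhole principle: ceiling(29/14).

Final answer: 3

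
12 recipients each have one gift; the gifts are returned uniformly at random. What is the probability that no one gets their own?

Use the recurrence D(n) = (n-1)(D(n-1) + D(n-2)) with D(0)=1, D(1)=0.
Building up: D(2)=1, D(3)=2, D(4)=9, D(5)=44, D(6)=265, D(7)=1854, D(8)=14833, D(9)=133496, D(10)=1334961, D(11)=14684570, D(12)=176214841.
Total arrangements: 12! = 479001600.
Probability = D(12)/12! = 16019531/43545600.

Final answer: D(12)/12! = 176214841/479001600 = 0.367879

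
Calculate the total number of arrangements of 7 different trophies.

The number of ways to arrange 7 distinct objects is 7!.

Final answer: 7! = 5040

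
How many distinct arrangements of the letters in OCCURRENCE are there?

Letters (C:3, E:2, N:1, O:1, R:2, U:1). Total letters: 10.
Permutations = 10!/(3! x 2! x 2!).

Final answer: 151200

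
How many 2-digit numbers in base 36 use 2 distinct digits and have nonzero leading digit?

First digit: 35 (nonzero). Second: 35 (not first). Third: 34, etc.
Total: 35 x 35.

Final answer: 1225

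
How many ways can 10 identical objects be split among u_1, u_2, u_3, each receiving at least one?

Substitute u'_i = u_i - 1 (so u'_i >= 0). Then sum u'_i = 10 - 3 = 7.
Stars and bars: C(7+3-1, 3-1) = C(9,2).

Final answer: C(9,2) = 36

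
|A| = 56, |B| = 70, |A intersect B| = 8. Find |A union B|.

|A union B| = |A| + |B| - |A intersect B| = 56 + 70 - 8.

Final answer: 118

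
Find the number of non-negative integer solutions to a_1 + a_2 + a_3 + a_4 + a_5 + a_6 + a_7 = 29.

Stars and bars with 29 stars and 6 bars:
C(29+7-1, 7-1) = C(35,6).

Final answer: C(35,6) = 1623160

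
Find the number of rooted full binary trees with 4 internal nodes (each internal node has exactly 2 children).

This is counted by the nth Catalan number C_n. Here n = 4.
C_n = C(2n,n)/(n+1), so C_{4} = C(8,4)/5 = 70/5.

Final answer: C_{4} = 14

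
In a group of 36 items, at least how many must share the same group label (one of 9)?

There are 9 possible values for group label (one of 9). With 36 items and 9 categories, by pigeonhole: ceiling(36/9).

Final answer: 4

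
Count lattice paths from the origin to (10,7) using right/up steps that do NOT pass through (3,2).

Total paths to (10,7): C(17,7) = 19448.
Paths through (3,2): C(5,2) x C(12,5) = 7920.
Avoiding (3,2): 19448 - 7920.

Final answer: 11528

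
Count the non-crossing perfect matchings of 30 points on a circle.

The structures are counted by the Catalan number C_n. Here n = 30/2 = 15.
C_n = C(2n,n) - C(2n,n+1), so C_{15} = C(30,15) - C(30,16) = 155117520 - 145422675.

Final answer: C_{15} = 9694845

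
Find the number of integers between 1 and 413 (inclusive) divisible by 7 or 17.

Multiples of 7: 59. Multiples of 17: 24. Of both (lcm=119): 3.
By inclusion-exclusion: 59 + 24 - 3.

Final answer: 80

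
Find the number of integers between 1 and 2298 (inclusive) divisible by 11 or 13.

Multiples of 11: 208. Multiples of 13: 176. Of both (lcm=143): 16.
By inclusion-exclusion: 208 + 176 - 16.

Final answer: 368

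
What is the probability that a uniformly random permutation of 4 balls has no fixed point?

D(n) = (n-1)(D(n-1) + D(n-2)), D(0)=1, D(1)=0.
Building up: D(2)=1, D(3)=2, D(4)=9.
Total arrangements: 4! = 24.
Probability = D(4)/4! = 3/8.

Final answer: D(4)/4! = 9/24 = 0.375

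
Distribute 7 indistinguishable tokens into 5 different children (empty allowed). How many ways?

Stars and bars: C(n+k-1, k-1) = C(11,4).

Final answer: C(11,4) = 330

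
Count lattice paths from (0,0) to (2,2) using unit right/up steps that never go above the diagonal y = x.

Total monotonic paths to (2,2): C(4,2) = 6.
By the reflection principle, paths that go above the diagonal number C(4,3) = 4.
Valid Dyck paths: 6 - 4.
(Check: C(4,2) - C(4,3) = C(4,2)/3, the Catalan number C_{2}.)

Final answer: C_{2} = 2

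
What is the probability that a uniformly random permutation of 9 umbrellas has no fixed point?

Derangements satisfy D(n) = (n-1)(D(n-1) + D(n-2)), starting from D(0)=1, D(1)=0.
Building up: D(2)=1, D(3)=2, D(4)=9, D(5)=44, D(6)=265, D(7)=1854, D(8)=14833, D(9)=133496.
Total arrangements: 9! = 362880.
Probability = D(9)/9! = 16687/45360.

Final answer: D(9)/9! = 133496/362880 = 0.367879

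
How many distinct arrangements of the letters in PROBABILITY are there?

Letters (A:1, B:2, I:2, L:1, O:1, P:1, R:1, T:1, Y:1). Total letters: 11.
Permutations = 11!/(2! x 2!).

Final answer: 9979200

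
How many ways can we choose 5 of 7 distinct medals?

C(7,5) = 7!/(5! x (7-5)!).

Final answer: C(7,5) = 21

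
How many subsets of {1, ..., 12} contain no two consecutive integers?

Let a(n) count such subsets of {1, ..., n}. Either n is excluded (a(n-1) ways) or n is included, forcing n-1 out (a(n-2) ways), so a(n) = a(n-1) + a(n-2) with a(1)=2, a(2)=3.
Computing successive values: a(1)=2, a(2)=3, a(3)=5, a(4)=8, a(5)=13, a(6)=21, a(7)=34, a(8)=55, a(9)=89, a(10)=144, a(11)=233, a(12)=377.

Final answer: 377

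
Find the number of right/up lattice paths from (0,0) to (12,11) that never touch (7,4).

Total paths to (12,11): C(23,11) = 1352078.
Paths through (7,4): C(11,4) x C(12,7) = 261360.
Avoiding (7,4): 1352078 - 261360.

Final answer: 1090718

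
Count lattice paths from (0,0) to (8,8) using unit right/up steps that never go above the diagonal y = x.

Total monotonic paths to (8,8): C(16,8) = 12870.
Reflecting each bad path at its first crossing gives a bijection with paths to (7,9): C(16,9) = 11440.
Valid Dyck paths: 12870 - 11440.
(Check: C(16,8) - C(16,9) = C(16,8)/9, the Catalan number C_{8}.)

Final answer: C_{8} = 1430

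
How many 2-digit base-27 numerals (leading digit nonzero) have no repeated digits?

The leading digit has 26 choices (anything but zero); the next has 26 (anything but the first), then 25, and so on, one fewer each time.
Total: 26 x 26.

Final answer: 676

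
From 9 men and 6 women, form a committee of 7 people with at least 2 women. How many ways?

Sum over valid woman counts:
C(6,2)C(9,5) = 1890
C(6,3)C(9,4) = 2520
C(6,4)C(9,3) = 1260
C(6,5)C(9,2) = 216
C(6,6)C(9,1) = 9
Total: 1890 + 2520 + 1260 + 216 + 9.

Final answer: 5895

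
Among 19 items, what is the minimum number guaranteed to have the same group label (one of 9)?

There are 9 possible values for group label (one of 9). With 19 items and 9 categories, by pigeonhole: ceiling(19/9).

Final answer: 3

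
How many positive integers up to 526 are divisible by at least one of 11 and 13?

Multiples of 11: 47. Multiples of 13: 40. Of both (lcm=143): 3.
By inclusion-exclusion: 47 + 40 - 3.

Final answer: 84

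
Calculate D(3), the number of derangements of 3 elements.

Derangements satisfy D(n) = (n-1)(D(n-1) + D(n-2)), starting from D(0)=1, D(1)=0.
D(2) = 1 x (0 + 1) = 1
D(3) = 2 x (D(2) + D(1)) = 2 x (1 + 0)

Final answer: D(3) = 2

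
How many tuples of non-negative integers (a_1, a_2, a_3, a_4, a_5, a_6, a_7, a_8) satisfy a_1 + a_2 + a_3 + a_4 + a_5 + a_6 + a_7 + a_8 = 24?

Stars and bars with 24 stars and 7 bars:
C(24+8-1, 8-1) = C(31,7).

Final answer: C(31,7) = 2629575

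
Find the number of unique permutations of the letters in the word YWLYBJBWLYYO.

Letters (B:2, J:1, L:2, O:1, W:2, Y:4). Total letters: 12.
Permutations = 12!/(4! x 2! x 2! x 2!).

Final answer: 2494800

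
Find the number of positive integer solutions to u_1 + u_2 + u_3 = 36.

Substitute u'_i = u_i - 1 (so u'_i >= 0). Then sum u'_i = 36 - 3 = 33.
Stars and bars: C(33+3-1, 3-1) = C(35,2).

Final answer: C(35,2) = 595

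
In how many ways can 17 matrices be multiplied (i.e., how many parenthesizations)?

This is a standard Catalan-number count: the answer is C_n. Here n = 17 - 1 = 16.
C_n = C(2n,n)/(n+1), so C_{16} = C(32,16)/17 = 601080390/17.

Final answer: C_{16} = 35357670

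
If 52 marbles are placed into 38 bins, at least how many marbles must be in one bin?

By the pigeonhole principle: ceiling(52/38).

Final answer: 2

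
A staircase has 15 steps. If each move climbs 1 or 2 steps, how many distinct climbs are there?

Let f(n) count the ways. The last step is size 1 or 2, so f(n) = f(n-1) + f(n-2) with f(1)=1, f(2)=2.
Building up term by term: f(1)=1, f(2)=2, f(3)=3, f(4)=5, f(5)=8, f(6)=13, f(7)=21, f(8)=34, f(9)=55, f(10)=89, f(11)=144, f(12)=233, f(13)=377, f(14)=610, f(15)=987.

Final answer: 987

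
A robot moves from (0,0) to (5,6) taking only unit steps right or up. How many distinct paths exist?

Each path has 5 right steps and 6 up steps in some order (11 steps total).
Choose which 6 of the 11 steps are up: C(11,6).

Final answer: C(11,6) = 462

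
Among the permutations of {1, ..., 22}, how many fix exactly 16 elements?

Choose which 16 elements are fixed: C(22,16) = 74613.
Derange the remaining 6 using D(j) = (j-1)(D(j-1) + D(j-2)), D(0)=1, D(1)=0: D(2)=1, D(3)=2, D(4)=9, D(5)=44, D(6)=265.
Total: 74613 x 265.

Final answer: C(22,16) D(6) = 19772445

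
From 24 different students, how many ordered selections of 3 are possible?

P(24,3) = 24!/(24-3)! = 24!/21!.

Final answer: P(24,3) = 12144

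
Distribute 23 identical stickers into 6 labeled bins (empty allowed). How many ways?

Stars and bars: C(n+k-1, k-1) = C(28,5).

Final answer: C(28,5) = 98280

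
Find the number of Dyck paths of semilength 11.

Total monotonic paths to (11,11): C(22,11) = 705432.
By the reflection principle, paths that go above the diagonal number C(22,12) = 646646.
Valid Dyck paths: 705432 - 646646.
(Check: C(22,11) - C(22,12) = C(22,11)/12, the Catalan number C_{11}.)

Final answer: C_{11} = 58786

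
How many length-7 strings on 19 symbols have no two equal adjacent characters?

Let g(n) count such strings. g(1) = 19, and each valid string of length n-1 extends in 18 ways (any symbol but the last), so g(n) = 18 g(n-1).
Total: g(7) = 19 x 18^6.

Final answer: 19 x 18^{6} = 646232256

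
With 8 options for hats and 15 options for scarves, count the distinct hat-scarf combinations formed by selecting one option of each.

By the multiplication principle: 8 x 15.

Final answer: 120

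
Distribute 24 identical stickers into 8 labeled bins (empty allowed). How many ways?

Stars and bars: C(n+k-1, k-1) = C(31,7).

Final answer: C(31,7) = 2629575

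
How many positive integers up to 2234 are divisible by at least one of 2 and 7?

Multiples of 2: 1117. Multiples of 7: 319. Of both (lcm=14): 159.
By inclusion-exclusion: 1117 + 319 - 159.

Final answer: 1277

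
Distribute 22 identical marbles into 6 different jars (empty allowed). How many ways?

Stars and bars: C(n+k-1, k-1) = C(27,5).

Final answer: C(27,5) = 80730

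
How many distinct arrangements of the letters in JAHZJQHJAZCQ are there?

Letters (A:2, C:1, H:2, J:3, Q:2, Z:2). Total letters: 12.
Permutations = 12!/(3! x 2! x 2! x 2! x 2!).

Final answer: 4989600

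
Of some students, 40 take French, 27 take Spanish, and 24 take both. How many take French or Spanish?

|A union B| = |A| + |B| - |A intersect B| = 40 + 27 - 24.

Final answer: 43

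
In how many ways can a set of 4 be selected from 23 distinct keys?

C(23,4) = 23!/(4! x 19!).

Final answer: \binom{23}{4} = 8855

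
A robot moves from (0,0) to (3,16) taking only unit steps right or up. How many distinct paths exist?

Each path has 3 right steps and 16 up steps in some order (19 steps total).
Choose which 16 of the 19 steps are up: C(19,16).

Final answer: C(19,16) = 969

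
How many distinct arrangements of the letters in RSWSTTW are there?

Letters (R:1, S:2, T:2, W:2). Total letters: 7.
Permutations = 7!/(2! x 2! x 2!).

Final answer: 630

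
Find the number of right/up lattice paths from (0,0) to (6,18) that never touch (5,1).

Total paths to (6,18): C(24,18) = 134596.
Paths through (5,1): C(6,1) x C(18,17) = 108.
Avoiding (5,1): 134596 - 108.

Final answer: 134488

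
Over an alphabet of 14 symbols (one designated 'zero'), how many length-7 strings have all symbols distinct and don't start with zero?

First digit: 13 (nonzero). Second: 13 (not first). Third: 12, etc.
Total: 13 x 13 x 12 x 11 x 10 x 9 x 8.

Final answer: 16061760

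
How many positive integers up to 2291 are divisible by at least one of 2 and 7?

Multiples of 2: 1145. Multiples of 7: 327. Of both (lcm=14): 163.
By inclusion-exclusion: 1145 + 327 - 163.

Final answer: 1309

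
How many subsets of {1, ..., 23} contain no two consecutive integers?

Condition on whether n belongs to the subset: if not, any valid subset of {1, ..., n-1} works (a(n-1)); if so, n-1 is excluded and the rest is a valid subset of {1, ..., n-2} (a(n-2)). Hence a(n) = a(n-1) + a(n-2), a(1)=2, a(2)=3.
Computing successive values: a(1)=2, a(2)=3, a(3)=5, a(4)=8, a(5)=13, a(6)=21, a(7)=34, a(8)=55, a(9)=89, a(10)=144, a(11)=233, a(12)=377, a(13)=610, a(14)=987, a(15)=1597, a(16)=2584, a(17)=4181, a(18)=6765, a(19)=10946, a(20)=17711, a(21)=28657, a(22)=46368, a(23)=75025.

Final answer: 75025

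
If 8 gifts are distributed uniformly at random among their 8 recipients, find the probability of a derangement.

D(n) = (n-1)(D(n-1) + D(n-2)), D(0)=1, D(1)=0.
Building up: D(2)=1, D(3)=2, D(4)=9, D(5)=44, D(6)=265, D(7)=1854, D(8)=14833.
Total arrangements: 8! = 40320.
Probability = D(8)/8! = 2119/5760.

Final answer: D(8)/8! = 14833/40320 = 0.367882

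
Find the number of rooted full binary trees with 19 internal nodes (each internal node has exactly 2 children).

This is a standard Catalan-number count: the answer is C_n. Here n = 19.
C_n = (2n)!/(n!(n+1)!), so C_{19} = 38!/(19! x 20!) = C(38,19)/20 = 35345263800/20.

Final answer: C_{19} = 1767263190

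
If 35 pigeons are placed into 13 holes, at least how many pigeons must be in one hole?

By the pigeonhole principle: ceiling(35/13).

Final answer: 3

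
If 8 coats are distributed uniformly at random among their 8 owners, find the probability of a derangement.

Use the recurrence D(n) = (n-1)(D(n-1) + D(n-2)) with D(0)=1, D(1)=0.
Building up: D(2)=1, D(3)=2, D(4)=9, D(5)=44, D(6)=265, D(7)=1854, D(8)=14833.
Total arrangements: 8! = 40320.
Probability = D(8)/8! = 2119/5760.

Final answer: D(8)/8! = 14833/40320 = 0.367882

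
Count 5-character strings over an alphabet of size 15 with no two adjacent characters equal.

First character: 15 choices. Each subsequent: 14 choices (must differ from the previous one).
Total: 15 x 14^4.

Final answer: 15 x 14^{4} = 576240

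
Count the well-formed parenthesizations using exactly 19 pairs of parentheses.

This is counted by the nth Catalan number C_n. Here n = 19 (pairs).
C_n = C(2n,n) - C(2n,n+1), so C_{19} = C(38,19) - C(38,20) = 35345263800 - 33578000610.

Final answer: C_{19} = 1767263190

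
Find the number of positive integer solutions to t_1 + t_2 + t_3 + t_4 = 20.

Substitute t'_i = t_i - 1 (so t'_i >= 0). Then sum t'_i = 20 - 4 = 16.
Stars and bars: C(16+4-1, 4-1) = C(19,3).

Final answer: C(19,3) = 969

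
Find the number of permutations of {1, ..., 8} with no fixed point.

Use the recurrence D(n) = (n-1)(D(n-1) + D(n-2)) with D(0)=1, D(1)=0.
Building up: D(2)=1, D(3)=2, D(4)=9, D(5)=44, D(6)=265, D(7)=1854.
D(8) = 7 x (D(7) + D(6)) = 7 x (1854 + 265).

Final answer: D(8) = 14833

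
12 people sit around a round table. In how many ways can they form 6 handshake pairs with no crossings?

The structures are counted by the Catalan number C_n. Here n = 12/2 = 6.
C_n = C(2n,n)/(n+1), so C_{6} = C(12,6)/7 = 924/7.

Final answer: C_{6} = 132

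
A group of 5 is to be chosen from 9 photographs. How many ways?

C(9,5) = 9!/(5! x (9-5)!).

Final answer: C(9,5) = 126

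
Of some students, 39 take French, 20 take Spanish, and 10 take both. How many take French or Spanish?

|A union B| = |A| + |B| - |A intersect B| = 39 + 20 - 10.

Final answer: 49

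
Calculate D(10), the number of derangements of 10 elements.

Derangements satisfy D(n) = (n-1)(D(n-1) + D(n-2)), starting from D(0)=1, D(1)=0.
Building up: D(2)=1, D(3)=2, D(4)=9, D(5)=44, D(6)=265, D(7)=1854, D(8)=14833, D(9)=133496.
D(10) = 9 x (D(9) + D(8)) = 9 x (133496 + 14833).

Final answer: D(10) = 1334961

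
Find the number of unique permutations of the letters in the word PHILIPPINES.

Letters (E:1, H:1, I:3, L:1, N:1, P:3, S:1). Total letters: 11.
Permutations = 11!/(3! x 3!).

Final answer: 1108800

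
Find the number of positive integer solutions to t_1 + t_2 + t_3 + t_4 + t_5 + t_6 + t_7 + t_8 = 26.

Substitute t'_i = t_i - 1 (so t'_i >= 0). Then sum t'_i = 26 - 8 = 18.
Stars and bars: C(18+8-1, 8-1) = C(25,7).

Final answer: C(25,7) = 480700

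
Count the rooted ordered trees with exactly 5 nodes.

This is a standard Catalan-number count: the answer is C_n. Here n = 5 - 1 = 4.
C_n = (2n)!/(n!(n+1)!), so C_{4} = 8!/(4! x 5!) = C(8,4)/5 = 70/5.

Final answer: C_{4} = 14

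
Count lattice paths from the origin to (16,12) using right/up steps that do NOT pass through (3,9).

Total paths to (16,12): C(28,12) = 30421755.
Paths through (3,9): C(12,9) x C(16,3) = 123200.
Avoiding (3,9): 30421755 - 123200.

Final answer: 30298555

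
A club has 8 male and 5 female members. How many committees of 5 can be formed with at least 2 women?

Sum over valid woman counts:
C(5,2)C(8,3) = 560
C(5,3)C(8,2) = 280
C(5,4)C(8,1) = 40
C(5,5)C(8,0) = 1
Total: 560 + 280 + 40 + 1.

Final answer: 881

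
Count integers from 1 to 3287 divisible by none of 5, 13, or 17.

|div by 5|=657, |div by 13|=252, |div by 17|=193.
|div by 5&13|=50, |div by 5&17|=38, |div by 13&17|=14, |div by all|=2.
By inclusion-exclusion, divisible by at least one: 657+252+193-50-38-14+2 = 1002.
Not divisible by any: 3287 - 1002.

Final answer: 2285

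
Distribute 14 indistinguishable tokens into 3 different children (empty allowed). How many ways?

Stars and bars: C(n+k-1, k-1) = C(16,2).

Final answer: C(16,2) = 120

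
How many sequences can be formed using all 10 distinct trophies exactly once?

The number of ways to arrange 10 distinct objects is 10!.

Final answer: 10! = 3628800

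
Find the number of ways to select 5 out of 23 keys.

C(23,5) = 23!/(5! x (23-5)!).

Final answer: C(23,5) = 33649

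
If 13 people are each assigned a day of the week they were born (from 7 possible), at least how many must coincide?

There are 7 possible values for day of the week they were born. With 13 people and 7 categories, by pigeonhole: ceiling(13/7).

Final answer: 2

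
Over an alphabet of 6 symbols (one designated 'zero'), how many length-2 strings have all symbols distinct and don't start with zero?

The leading digit has 5 choices (anything but zero); the next has 5 (anything but the first), then 4, and so on, one fewer each time.
Total: 5 x 5.

Final answer: 25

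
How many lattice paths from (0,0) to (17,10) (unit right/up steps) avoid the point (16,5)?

Total paths to (17,10): C(27,10) = 8436285.
Paths through (16,5): C(21,5) x C(6,5) = 122094.
Avoiding (16,5): 8436285 - 122094.

Final answer: 8314191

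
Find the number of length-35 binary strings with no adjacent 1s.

Classify by the final bit: ...0 gives a(n-1) strings, ...01 gives a(n-2) strings. Thus a(n) = a(n-1) + a(n-2) with a(1)=2, a(2)=3.
Computing successive values: a(1)=2, a(2)=3, a(3)=5, a(4)=8, a(5)=13, a(6)=21, a(7)=34, a(8)=55, a(9)=89, a(10)=144, a(11)=233, a(12)=377, a(13)=610, a(14)=987, a(15)=1597, a(16)=2584, a(17)=4181, a(18)=6765, a(19)=10946, a(20)=17711, a(21)=28657, a(22)=46368, a(23)=75025, a(24)=121393, a(25)=196418, a(26)=317811, a(27)=514229, a(28)=832040, a(29)=1346269, a(30)=2178309, a(31)=3524578, a(32)=5702887, a(33)=9227465, a(34)=14930352, a(35)=24157817.

Final answer: 24157817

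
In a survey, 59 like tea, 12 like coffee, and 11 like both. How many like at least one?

|A union B| = |A| + |B| - |A intersect B| = 59 + 12 - 11.

Final answer: 60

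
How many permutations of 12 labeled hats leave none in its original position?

D(n) = (n-1)(D(n-1) + D(n-2)), D(0)=1, D(1)=0.
D(2) = 1 x (0 + 1) = 1
D(3) = 2 x (1 + 0) = 2
D(4) = 3 x (2 + 1) = 9
D(5) = 4 x (9 + 2) = 44
D(6) = 5 x (44 + 9) = 265
D(7) = 6 x (265 + 44) = 1854
D(8) = 7 x (1854 + 265) = 14833
D(9) = 8 x (14833 + 1854) = 133496
D(10) = 9 x (133496 + 14833) = 1334961
D(11) = 10 x (1334961 + 133496) = 14684570
D(12) = 11 x (D(11) + D(10)) = 11 x (14684570 + 1334961)

Final answer: D(12) = 176214841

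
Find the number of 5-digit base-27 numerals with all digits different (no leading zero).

The leading digit has 26 choices (anything but zero); the next has 26 (anything but the first), then 25, and so on, one fewer each time.
Total: 26 x 26 x 25 x 24 x 23.

Final answer: 9328800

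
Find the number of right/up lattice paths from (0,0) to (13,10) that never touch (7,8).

Total paths to (13,10): C(23,10) = 1144066.
Paths through (7,8): C(15,8) x C(8,2) = 180180.
Avoiding (7,8): 1144066 - 180180.

Final answer: 963886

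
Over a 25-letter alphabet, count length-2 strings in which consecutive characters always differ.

First character: 25 choices. Each subsequent: 24 choices (must differ from the previous one).
Total: 25 x 24^1.

Final answer: 25 x 24^{1} = 600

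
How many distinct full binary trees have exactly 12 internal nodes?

This is counted by the nth Catalan number C_n. Here n = 12.
C_n = C(2n,n) - C(2n,n+1), so C_{12} = C(24,12) - C(24,13) = 2704156 - 2496144.

Final answer: C_{12} = 208012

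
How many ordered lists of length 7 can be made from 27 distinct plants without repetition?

P(27,7) = 27!/(27-7)! = 27!/20!.

Final answer: P(27,7) = 4475671200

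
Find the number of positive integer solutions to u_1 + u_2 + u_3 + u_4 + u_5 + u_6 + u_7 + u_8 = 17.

Substitute u'_i = u_i - 1 (so u'_i >= 0). Then sum u'_i = 17 - 8 = 9.
Stars and bars: C(9+8-1, 8-1) = C(16,7).

Final answer: C(16,7) = 11440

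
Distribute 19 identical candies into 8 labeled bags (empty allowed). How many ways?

Stars and bars: C(n+k-1, k-1) = C(26,7).

Final answer: C(26,7) = 657800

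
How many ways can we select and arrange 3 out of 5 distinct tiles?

P(5,3) = 5!/(5-3)! = 5!/2!.

Final answer: P(5,3) = 60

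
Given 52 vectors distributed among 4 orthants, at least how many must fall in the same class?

By pigeonhole with 52 objects and 4 categories: ceiling(52/4).

Final answer: 13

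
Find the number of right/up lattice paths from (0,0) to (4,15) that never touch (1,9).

Total paths to (4,15): C(19,15) = 3876.
Paths through (1,9): C(10,9) x C(9,6) = 840.
Avoiding (1,9): 3876 - 840.

Final answer: 3036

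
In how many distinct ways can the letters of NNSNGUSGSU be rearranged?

Letters (G:2, N:3, S:3, U:2). Total letters: 10.
Permutations = 10!/(3! x 3! x 2! x 2!).

Final answer: 25200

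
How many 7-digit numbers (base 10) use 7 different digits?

First digit: 9 (not 0). Second: 9 (not first). Third: 8, etc.
Total: 9 x 9 x 8 x 7 x 6 x 5 x 4.

Final answer: 544320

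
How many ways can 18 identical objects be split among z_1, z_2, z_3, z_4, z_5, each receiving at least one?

Substitute z'_i = z_i - 1 (so z'_i >= 0). Then sum z'_i = 18 - 5 = 13.
Stars and bars: C(13+5-1, 5-1) = C(17,4).

Final answer: C(17,4) = 2380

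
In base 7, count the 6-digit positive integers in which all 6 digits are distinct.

The leading digit has 6 choices (anything but zero); the next has 6 (anything but the first), then 5, and so on, one fewer each time.
Total: 6 x 6 x 5 x 4 x 3 x 2.

Final answer: 4320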